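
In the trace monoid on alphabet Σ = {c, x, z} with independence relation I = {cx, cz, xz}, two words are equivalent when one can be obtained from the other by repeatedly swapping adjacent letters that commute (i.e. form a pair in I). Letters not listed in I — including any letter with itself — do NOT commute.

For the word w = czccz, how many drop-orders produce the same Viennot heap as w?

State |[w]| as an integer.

drop 0:c onto floor
drop 1:z onto floor
drop 2:c onto {0:c}
drop 3:c onto {2:c}
drop 4:z onto {1:z}
ground layer = {0:c, 1:z}
drop-orders for the pieces not yet dropped (sum over which currently-grounded one goes next):
  1 to go: {3} 1  {4} 1
  2 to go: {1,4} 1  {2,3} 1  {3,4} 2
  3 to go: {0,2,3} 1  {1,3,4} 3  {2,3,4} 3
  if 0:c drops first: 6 orders
  if 1:z drops first: 4 orders
heap linearizations: 10

10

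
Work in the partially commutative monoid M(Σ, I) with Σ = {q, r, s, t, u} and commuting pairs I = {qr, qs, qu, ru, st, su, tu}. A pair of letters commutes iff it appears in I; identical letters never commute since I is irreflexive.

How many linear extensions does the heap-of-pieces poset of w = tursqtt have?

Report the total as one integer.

drop 0:t onto floor
drop 1:u onto floor
drop 2:r onto {0:t}
drop 3:s onto {2:r}
drop 4:q onto {0:t}
drop 5:t onto {2:r, 4:q}
drop 6:t onto {5:t}
ground layer = {0:t, 1:u}
drop-orders for the pieces not yet dropped (sum over which currently-grounded one goes next):
  1 to go: {1} 1  {3} 1  {6} 1
  2 to go: {1,3} 2  {1,6} 2  {3,6} 2  {5,6} 1
  3 to go: {1,3,6} 6  {1,5,6} 3  {3,5,6} 3  {4,5,6} 1
  4 to go: {1,3,5,6} 12  {1,4,5,6} 4  {2,3,5,6} 3  {3,4,5,6} 4
  5 to go: {1,2,3,5,6} 15  {1,3,4,5,6} 20  {2,3,4,5,6} 7
  if 0:t drops first: 42 orders
  if 1:u drops first: 7 orders
heap linearizations: 49

49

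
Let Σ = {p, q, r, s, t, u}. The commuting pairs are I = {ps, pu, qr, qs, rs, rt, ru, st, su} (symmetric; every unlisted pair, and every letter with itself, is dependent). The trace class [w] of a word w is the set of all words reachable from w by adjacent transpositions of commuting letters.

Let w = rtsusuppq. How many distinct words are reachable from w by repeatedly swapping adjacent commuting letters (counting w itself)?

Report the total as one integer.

piece 0:r — minimal
piece 1:t — minimal
piece 2:s — minimal
piece 3:u rests on {1:t}
piece 4:s rests on {2:s}
piece 5:u rests on {3:u}
piece 6:p rests on {0:r, 1:t}
piece 7:p rests on {6:p}
piece 8:q rests on {5:u, 7:p}
minimal pieces: {0:r, 1:t, 2:s}
ways to finish when only these pieces remain (= sum over removing one remaining piece with nothing left below it):
  1 left: {4}→1  {8}→1
  2 left: {2,4}→1  {4,8}→2  {5,8}→1  {7,8}→1
  3 left: {2,4,8}→3  {3,5,8}→1  {4,5,8}→3  {4,7,8}→3  {5,7,8}→2  {6,7,8}→1
  4 left: {0,6,7,8}→1  {2,4,5,8}→6  {2,4,7,8}→6  {3,4,5,8}→4  {3,5,7,8}→3  {4,5,7,8}→8  {4,6,7,8}→4  {5,6,7,8}→3
  5 left: {0,4,6,7,8}→5  {0,5,6,7,8}→4  {2,3,4,5,8}→10  {2,4,5,7,8}→20  {2,4,6,7,8}→10  {3,4,5,7,8}→15  {3,5,6,7,8}→6  {4,5,6,7,8}→15
  6 left: {0,2,4,6,7,8}→15  {0,3,5,6,7,8}→10  {0,4,5,6,7,8}→24  {1,3,5,6,7,8}→6  {2,3,4,5,7,8}→45  {2,4,5,6,7,8}→45  {3,4,5,6,7,8}→36
  7 left: {0,1,3,5,6,7,8}→16  {0,2,4,5,6,7,8}→84  {0,3,4,5,6,7,8}→70  {1,3,4,5,6,7,8}→42  {2,3,4,5,6,7,8}→126
  placing 0:r first → 168 extensions
  placing 1:t first → 280 extensions
  placing 2:s first → 128 extensions
total linear extensions = 576

576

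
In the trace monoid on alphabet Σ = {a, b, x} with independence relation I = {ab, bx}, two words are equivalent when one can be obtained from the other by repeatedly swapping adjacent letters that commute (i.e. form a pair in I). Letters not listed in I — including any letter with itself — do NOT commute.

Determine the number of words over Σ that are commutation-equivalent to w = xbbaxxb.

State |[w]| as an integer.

piece 0:x — minimal
piece 1:b — minimal
piece 2:b rests on {1:b}
piece 3:a rests on {0:x}
piece 4:x rests on {3:a}
piece 5:x rests on {4:x}
piece 6:b rests on {2:b}
minimal pieces: {0:x, 1:b}
ways to finish when only these pieces remain (= sum over removing one remaining piece with nothing left below it):
  1 left: {5}→1  {6}→1
  2 left: {2,6}→1  {4,5}→1  {5,6}→2
  3 left: {1,2,6}→1  {2,5,6}→3  {3,4,5}→1  {4,5,6}→3
  4 left: {0,3,4,5}→1  {1,2,5,6}→4  {2,4,5,6}→6  {3,4,5,6}→4
  5 left: {0,3,4,5,6}→5  {1,2,4,5,6}→10  {2,3,4,5,6}→10
  placing 0:x first → 20 extensions
  placing 1:b first → 15 extensions
total linear extensions = 35

35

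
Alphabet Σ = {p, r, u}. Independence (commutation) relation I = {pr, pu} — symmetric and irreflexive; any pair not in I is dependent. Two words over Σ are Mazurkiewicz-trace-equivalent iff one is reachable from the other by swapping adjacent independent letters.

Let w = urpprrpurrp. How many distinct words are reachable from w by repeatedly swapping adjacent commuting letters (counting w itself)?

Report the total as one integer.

#0=u has no predecessor
#1=r depends on [0:u]
#2=p has no predecessor
#3=p depends on [2:p]
#4=r depends on [1:r]
#5=r depends on [4:r]
#6=p depends on [3:p]
#7=u depends on [5:r]
#8=r depends on [7:u]
#9=r depends on [8:r]
#10=p depends on [6:p]
sources: [0:u, 2:p]
N(rest) = Σ N(rest − s) over sources s of rest; N(one piece) = 1:
  size 1 → [9]=1  [10]=1
  size 2 → [6,10]=1  [8,9]=1  [9,10]=2
  size 3 → [3,6,10]=1  [6,9,10]=3  [7,8,9]=1  [8,9,10]=3
  size 4 → [2,3,6,10]=1  [3,6,9,10]=4  [5,7,8,9]=1  [6,8,9,10]=6  [7,8,9,10]=4
  size 5 → [2,3,6,9,10]=5  [3,6,8,9,10]=10  [4,5,7,8,9]=1  [5,7,8,9,10]=5  [6,7,8,9,10]=10
  size 6 → [1,4,5,7,8,9]=1  [2,3,6,8,9,10]=15  [3,6,7,8,9,10]=20  [4,5,7,8,9,10]=6  [5,6,7,8,9,10]=15
  size 7 → [0,1,4,5,7,8,9]=1  [1,4,5,7,8,9,10]=7  [2,3,6,7,8,9,10]=35  [3,5,6,7,8,9,10]=35  [4,5,6,7,8,9,10]=21
  size 8 → [0,1,4,5,7,8,9,10]=8  [1,4,5,6,7,8,9,10]=28  [2,3,5,6,7,8,9,10]=70  [3,4,5,6,7,8,9,10]=56
  size 9 → [0,1,4,5,6,7,8,9,10]=36  [1,3,4,5,6,7,8,9,10]=84  [2,3,4,5,6,7,8,9,10]=126
  first=0(u) contributes 210
  first=2(p) contributes 120
|[w]| = 330

330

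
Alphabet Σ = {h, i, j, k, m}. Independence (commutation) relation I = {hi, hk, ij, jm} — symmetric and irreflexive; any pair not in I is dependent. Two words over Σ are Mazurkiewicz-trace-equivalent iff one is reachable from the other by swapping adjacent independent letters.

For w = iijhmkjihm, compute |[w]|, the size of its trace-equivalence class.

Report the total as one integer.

18

#0=i has no predecessor
#1=i depends on [0:i]
#2=j has no predecessor
#3=h depends on [2:j]
#4=m depends on [1:i, 3:h]
#5=k depends on [4:m]
#6=j depends on [5:k]
#7=i depends on [5:k]
#8=h depends on [6:j]
#9=m depends on [7:i, 8:h]
sources: [0:i, 2:j]
N(rest) = Σ N(rest − s) over sources s of rest; N(one piece) = 1:
  size 1 → [9]=1
  size 2 → [7,9]=1  [8,9]=1
  size 3 → [6,8,9]=1  [7,8,9]=2
  size 4 → [6,7,8,9]=3
  size 5 → [5,6,7,8,9]=3
  size 6 → [4,5,6,7,8,9]=3
  size 7 → [1,4,5,6,7,8,9]=3  [3,4,5,6,7,8,9]=3
  size 8 → [0,1,4,5,6,7,8,9]=3  [1,3,4,5,6,7,8,9]=6  [2,3,4,5,6,7,8,9]=3
  first=0(i) contributes 9
  first=2(j) contributes 9
|[w]| = 18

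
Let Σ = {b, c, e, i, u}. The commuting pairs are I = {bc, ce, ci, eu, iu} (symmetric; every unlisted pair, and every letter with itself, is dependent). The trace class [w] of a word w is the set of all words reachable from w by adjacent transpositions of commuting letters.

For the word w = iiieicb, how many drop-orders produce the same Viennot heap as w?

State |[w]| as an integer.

7

0(i) covers ∅
1(i) covers 0:i
2(i) covers 1:i
3(e) covers 2:i
4(i) covers 3:e
5(c) covers ∅
6(b) covers 4:i
floor of heap: 0:i, 5:c
completions by unplaced set U, small U first (add the entries for U minus each lowest piece of U):
  |U|=1: {5}:1  {6}:1
  |U|=2: {4,6}:1  {5,6}:2
  |U|=3: {3,4,6}:1  {4,5,6}:3
  |U|=4: {2,3,4,6}:1  {3,4,5,6}:4
  |U|=5: {1,2,3,4,6}:1  {2,3,4,5,6}:5
  start at 0(i): 6
  start at 5(c): 1
sum over floor = 7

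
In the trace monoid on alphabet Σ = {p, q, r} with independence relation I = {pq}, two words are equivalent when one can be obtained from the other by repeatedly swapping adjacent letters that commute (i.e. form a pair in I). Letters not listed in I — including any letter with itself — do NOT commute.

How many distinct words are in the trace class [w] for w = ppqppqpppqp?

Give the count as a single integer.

165

piece 0:p — minimal
piece 1:p rests on {0:p}
piece 2:q — minimal
piece 3:p rests on {1:p}
piece 4:p rests on {3:p}
piece 5:q rests on {2:q}
piece 6:p rests on {4:p}
piece 7:p rests on {6:p}
piece 8:p rests on {7:p}
piece 9:q rests on {5:q}
piece 10:p rests on {8:p}
minimal pieces: {0:p, 2:q}
ways to finish when only these pieces remain (= sum over removing one remaining piece with nothing left below it):
  1 left: {9}→1  {10}→1
  2 left: {5,9}→1  {8,10}→1  {9,10}→2
  3 left: {2,5,9}→1  {5,9,10}→3  {7,8,10}→1  {8,9,10}→3
  4 left: {2,5,9,10}→4  {5,8,9,10}→6  {6,7,8,10}→1  {7,8,9,10}→4
  5 left: {2,5,8,9,10}→10  {4,6,7,8,10}→1  {5,7,8,9,10}→10  {6,7,8,9,10}→5
  6 left: {2,5,7,8,9,10}→20  {3,4,6,7,8,10}→1  {4,6,7,8,9,10}→6  {5,6,7,8,9,10}→15
  7 left: {1,3,4,6,7,8,10}→1  {2,5,6,7,8,9,10}→35  {3,4,6,7,8,9,10}→7  {4,5,6,7,8,9,10}→21
  8 left: {0,1,3,4,6,7,8,10}→1  {1,3,4,6,7,8,9,10}→8  {2,4,5,6,7,8,9,10}→56  {3,4,5,6,7,8,9,10}→28
  9 left: {0,1,3,4,6,7,8,9,10}→9  {1,3,4,5,6,7,8,9,10}→36  {2,3,4,5,6,7,8,9,10}→84
  placing 0:p first → 120 extensions
  placing 2:q first → 45 extensions
total linear extensions = 165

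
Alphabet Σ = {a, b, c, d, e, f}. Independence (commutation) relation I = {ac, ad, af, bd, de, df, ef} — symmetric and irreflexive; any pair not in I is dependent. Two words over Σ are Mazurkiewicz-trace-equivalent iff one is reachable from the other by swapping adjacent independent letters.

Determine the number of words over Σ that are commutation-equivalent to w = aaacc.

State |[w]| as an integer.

10

piece 0:a — minimal
piece 1:a rests on {0:a}
piece 2:a rests on {1:a}
piece 3:c — minimal
piece 4:c rests on {3:c}
minimal pieces: {0:a, 3:c}
ways to finish when only these pieces remain (= sum over removing one remaining piece with nothing left below it):
  1 left: {2}→1  {4}→1
  2 left: {1,2}→1  {2,4}→2  {3,4}→1
  3 left: {0,1,2}→1  {1,2,4}→3  {2,3,4}→3
  placing 0:a first → 6 extensions
  placing 3:c first → 4 extensions
total linear extensions = 10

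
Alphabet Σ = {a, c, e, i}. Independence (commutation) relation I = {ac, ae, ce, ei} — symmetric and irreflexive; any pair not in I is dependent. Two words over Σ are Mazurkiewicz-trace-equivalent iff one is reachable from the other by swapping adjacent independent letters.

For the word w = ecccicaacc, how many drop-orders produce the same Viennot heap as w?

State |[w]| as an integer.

#0=e has no predecessor
#1=c has no predecessor
#2=c depends on [1:c]
#3=c depends on [2:c]
#4=i depends on [3:c]
#5=c depends on [4:i]
#6=a depends on [4:i]
#7=a depends on [6:a]
#8=c depends on [5:c]
#9=c depends on [8:c]
sources: [0:e, 1:c]
N(rest) = Σ N(rest − s) over sources s of rest; N(one piece) = 1:
  size 1 → [0]=1  [7]=1  [9]=1
  size 2 → [0,7]=2  [0,9]=2  [6,7]=1  [7,9]=2  [8,9]=1
  size 3 → [0,6,7]=3  [0,7,9]=6  [0,8,9]=3  [5,8,9]=1  [6,7,9]=3  [7,8,9]=3
  size 4 → [0,5,8,9]=4  [0,6,7,9]=12  [0,7,8,9]=12  [5,7,8,9]=4  [6,7,8,9]=6
  size 5 → [0,5,7,8,9]=20  [0,6,7,8,9]=30  [5,6,7,8,9]=10
  size 6 → [0,5,6,7,8,9]=60  [4,5,6,7,8,9]=10
  size 7 → [0,4,5,6,7,8,9]=70  [3,4,5,6,7,8,9]=10
  size 8 → [0,3,4,5,6,7,8,9]=80  [2,3,4,5,6,7,8,9]=10
  first=0(e) contributes 10
  first=1(c) contributes 90
|[w]| = 100

100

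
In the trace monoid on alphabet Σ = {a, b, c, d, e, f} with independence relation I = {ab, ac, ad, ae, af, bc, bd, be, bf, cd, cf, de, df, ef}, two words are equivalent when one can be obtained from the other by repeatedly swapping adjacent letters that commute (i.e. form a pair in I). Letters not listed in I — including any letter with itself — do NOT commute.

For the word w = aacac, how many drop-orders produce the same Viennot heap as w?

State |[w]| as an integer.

drop 0:a onto floor
drop 1:a onto {0:a}
drop 2:c onto floor
drop 3:a onto {1:a}
drop 4:c onto {2:c}
ground layer = {0:a, 2:c}
drop-orders for the pieces not yet dropped (sum over which currently-grounded one goes next):
  1 to go: {3} 1  {4} 1
  2 to go: {1,3} 1  {2,4} 1  {3,4} 2
  3 to go: {0,1,3} 1  {1,3,4} 3  {2,3,4} 3
  if 0:a drops first: 6 orders
  if 2:c drops first: 4 orders
heap linearizations: 10

10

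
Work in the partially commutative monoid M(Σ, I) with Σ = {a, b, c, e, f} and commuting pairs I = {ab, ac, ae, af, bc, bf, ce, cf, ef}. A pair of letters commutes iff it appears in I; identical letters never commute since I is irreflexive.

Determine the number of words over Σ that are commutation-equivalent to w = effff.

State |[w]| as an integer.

#0=e has no predecessor
#1=f has no predecessor
#2=f depends on [1:f]
#3=f depends on [2:f]
#4=f depends on [3:f]
sources: [0:e, 1:f]
N(rest) = Σ N(rest − s) over sources s of rest; N(one piece) = 1:
  size 1 → [0]=1  [4]=1
  size 2 → [0,4]=2  [3,4]=1
  size 3 → [0,3,4]=3  [2,3,4]=1
  first=0(e) contributes 1
  first=1(f) contributes 4
|[w]| = 5

5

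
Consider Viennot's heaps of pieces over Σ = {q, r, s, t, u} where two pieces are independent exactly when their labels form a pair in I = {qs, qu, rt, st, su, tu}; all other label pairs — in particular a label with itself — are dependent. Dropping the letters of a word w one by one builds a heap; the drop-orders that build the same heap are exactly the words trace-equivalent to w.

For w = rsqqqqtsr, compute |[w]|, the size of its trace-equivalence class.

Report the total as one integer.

piece 0:r — minimal
piece 1:s rests on {0:r}
piece 2:q rests on {0:r}
piece 3:q rests on {2:q}
piece 4:q rests on {3:q}
piece 5:q rests on {4:q}
piece 6:t rests on {5:q}
piece 7:s rests on {1:s}
piece 8:r rests on {5:q, 7:s}
minimal pieces: {0:r}
ways to finish when only these pieces remain (= sum over removing one remaining piece with nothing left below it):
  1 left: {6}→1  {8}→1
  2 left: {6,8}→2  {7,8}→1
  3 left: {1,7,8}→1  {5,6,8}→2  {6,7,8}→3
  4 left: {1,6,7,8}→4  {4,5,6,8}→2  {5,6,7,8}→5
  5 left: {1,5,6,7,8}→9  {3,4,5,6,8}→2  {4,5,6,7,8}→7
  6 left: {1,4,5,6,7,8}→16  {2,3,4,5,6,8}→2  {3,4,5,6,7,8}→9
  7 left: {1,3,4,5,6,7,8}→25  {2,3,4,5,6,7,8}→11
  placing 0:r first → 36 extensions

36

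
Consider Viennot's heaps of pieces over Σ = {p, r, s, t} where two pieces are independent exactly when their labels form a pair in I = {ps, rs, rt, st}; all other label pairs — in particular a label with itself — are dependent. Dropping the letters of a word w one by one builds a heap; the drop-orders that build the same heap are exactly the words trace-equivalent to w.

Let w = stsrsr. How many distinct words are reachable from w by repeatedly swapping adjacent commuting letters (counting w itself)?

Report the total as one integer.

#0=s has no predecessor
#1=t has no predecessor
#2=s depends on [0:s]
#3=r has no predecessor
#4=s depends on [2:s]
#5=r depends on [3:r]
sources: [0:s, 1:t, 3:r]
N(rest) = Σ N(rest − s) over sources s of rest; N(one piece) = 1:
  size 1 → [1]=1  [4]=1  [5]=1
  size 2 → [1,4]=2  [1,5]=2  [2,4]=1  [3,5]=1  [4,5]=2
  size 3 → [0,2,4]=1  [1,2,4]=3  [1,3,5]=3  [1,4,5]=6  [2,4,5]=3  [3,4,5]=3
  size 4 → [0,1,2,4]=4  [0,2,4,5]=4  [1,2,4,5]=12  [1,3,4,5]=12  [2,3,4,5]=6
  first=0(s) contributes 30
  first=1(t) contributes 10
  first=3(r) contributes 20
|[w]| = 60

60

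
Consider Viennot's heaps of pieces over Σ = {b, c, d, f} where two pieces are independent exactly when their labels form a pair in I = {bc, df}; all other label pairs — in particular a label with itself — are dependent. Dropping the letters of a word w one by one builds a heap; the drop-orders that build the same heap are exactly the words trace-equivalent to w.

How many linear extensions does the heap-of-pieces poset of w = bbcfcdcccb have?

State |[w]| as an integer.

drop 0:b onto floor
drop 1:b onto {0:b}
drop 2:c onto floor
drop 3:f onto {1:b, 2:c}
drop 4:c onto {3:f}
drop 5:d onto {4:c}
drop 6:c onto {5:d}
drop 7:c onto {6:c}
drop 8:c onto {7:c}
drop 9:b onto {5:d}
ground layer = {0:b, 2:c}
drop-orders for the pieces not yet dropped (sum over which currently-grounded one goes next):
  1 to go: {8} 1  {9} 1
  2 to go: {7,8} 1  {8,9} 2
  3 to go: {6,7,8} 1  {7,8,9} 3
  4 to go: {6,7,8,9} 4
  5 to go: {5,6,7,8,9} 4
  6 to go: {4,5,6,7,8,9} 4
  7 to go: {3,4,5,6,7,8,9} 4
  8 to go: {1,3,4,5,6,7,8,9} 4  {2,3,4,5,6,7,8,9} 4
  if 0:b drops first: 8 orders
  if 2:c drops first: 4 orders
heap linearizations: 12

12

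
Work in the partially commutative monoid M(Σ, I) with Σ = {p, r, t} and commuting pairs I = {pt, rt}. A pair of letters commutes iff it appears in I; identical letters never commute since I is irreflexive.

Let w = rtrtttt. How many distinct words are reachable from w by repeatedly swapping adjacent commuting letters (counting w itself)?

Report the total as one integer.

21

0(r) covers ∅
1(t) covers ∅
2(r) covers 0:r
3(t) covers 1:t
4(t) covers 3:t
5(t) covers 4:t
6(t) covers 5:t
floor of heap: 0:r, 1:t
completions by unplaced set U, small U first (add the entries for U minus each lowest piece of U):
  |U|=1: {2}:1  {6}:1
  |U|=2: {0,2}:1  {2,6}:2  {5,6}:1
  |U|=3: {0,2,6}:3  {2,5,6}:3  {4,5,6}:1
  |U|=4: {0,2,5,6}:6  {2,4,5,6}:4  {3,4,5,6}:1
  |U|=5: {0,2,4,5,6}:10  {1,3,4,5,6}:1  {2,3,4,5,6}:5
  start at 0(r): 6
  start at 1(t): 15
sum over floor = 21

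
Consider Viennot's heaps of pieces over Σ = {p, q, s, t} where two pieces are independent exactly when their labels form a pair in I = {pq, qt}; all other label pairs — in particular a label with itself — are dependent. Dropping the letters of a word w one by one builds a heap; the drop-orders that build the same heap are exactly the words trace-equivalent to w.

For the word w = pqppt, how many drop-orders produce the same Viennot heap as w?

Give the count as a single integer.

piece 0:p — minimal
piece 1:q — minimal
piece 2:p rests on {0:p}
piece 3:p rests on {2:p}
piece 4:t rests on {3:p}
minimal pieces: {0:p, 1:q}
ways to finish when only these pieces remain (= sum over removing one remaining piece with nothing left below it):
  1 left: {1}→1  {4}→1
  2 left: {1,4}→2  {3,4}→1
  3 left: {1,3,4}→3  {2,3,4}→1
  placing 0:p first → 4 extensions
  placing 1:q first → 1 extensions
total linear extensions = 5

5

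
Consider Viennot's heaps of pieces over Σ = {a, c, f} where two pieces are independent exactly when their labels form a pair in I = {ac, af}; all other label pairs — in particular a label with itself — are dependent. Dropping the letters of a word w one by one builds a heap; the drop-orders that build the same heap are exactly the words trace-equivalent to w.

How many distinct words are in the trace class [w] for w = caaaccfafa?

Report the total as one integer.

piece 0:c — minimal
piece 1:a — minimal
piece 2:a rests on {1:a}
piece 3:a rests on {2:a}
piece 4:c rests on {0:c}
piece 5:c rests on {4:c}
piece 6:f rests on {5:c}
piece 7:a rests on {3:a}
piece 8:f rests on {6:f}
piece 9:a rests on {7:a}
minimal pieces: {0:c, 1:a}
ways to finish when only these pieces remain (= sum over removing one remaining piece with nothing left below it):
  1 left: {8}→1  {9}→1
  2 left: {6,8}→1  {7,9}→1  {8,9}→2
  3 left: {3,7,9}→1  {5,6,8}→1  {6,8,9}→3  {7,8,9}→3
  4 left: {2,3,7,9}→1  {3,7,8,9}→4  {4,5,6,8}→1  {5,6,8,9}→4  {6,7,8,9}→6
  5 left: {0,4,5,6,8}→1  {1,2,3,7,9}→1  {2,3,7,8,9}→5  {3,6,7,8,9}→10  {4,5,6,8,9}→5  {5,6,7,8,9}→10
  6 left: {0,4,5,6,8,9}→6  {1,2,3,7,8,9}→6  {2,3,6,7,8,9}→15  {3,5,6,7,8,9}→20  {4,5,6,7,8,9}→15
  7 left: {0,4,5,6,7,8,9}→21  {1,2,3,6,7,8,9}→21  {2,3,5,6,7,8,9}→35  {3,4,5,6,7,8,9}→35
  8 left: {0,3,4,5,6,7,8,9}→56  {1,2,3,5,6,7,8,9}→56  {2,3,4,5,6,7,8,9}→70
  placing 0:c first → 126 extensions
  placing 1:a first → 126 extensions
total linear extensions = 252

252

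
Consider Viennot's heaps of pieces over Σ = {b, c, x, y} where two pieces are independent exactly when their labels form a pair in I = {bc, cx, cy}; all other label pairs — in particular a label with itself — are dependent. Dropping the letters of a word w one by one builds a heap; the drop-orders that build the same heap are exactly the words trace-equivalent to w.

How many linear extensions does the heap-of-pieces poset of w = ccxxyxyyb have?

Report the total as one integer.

drop 0:c onto floor
drop 1:c onto {0:c}
drop 2:x onto floor
drop 3:x onto {2:x}
drop 4:y onto {3:x}
drop 5:x onto {4:y}
drop 6:y onto {5:x}
drop 7:y onto {6:y}
drop 8:b onto {7:y}
ground layer = {0:c, 2:x}
drop-orders for the pieces not yet dropped (sum over which currently-grounded one goes next):
  1 to go: {1} 1  {8} 1
  2 to go: {0,1} 1  {1,8} 2  {7,8} 1
  3 to go: {0,1,8} 3  {1,7,8} 3  {6,7,8} 1
  4 to go: {0,1,7,8} 6  {1,6,7,8} 4  {5,6,7,8} 1
  5 to go: {0,1,6,7,8} 10  {1,5,6,7,8} 5  {4,5,6,7,8} 1
  6 to go: {0,1,5,6,7,8} 15  {1,4,5,6,7,8} 6  {3,4,5,6,7,8} 1
  7 to go: {0,1,4,5,6,7,8} 21  {1,3,4,5,6,7,8} 7  {2,3,4,5,6,7,8} 1
  if 0:c drops first: 8 orders
  if 2:x drops first: 28 orders
heap linearizations: 36

36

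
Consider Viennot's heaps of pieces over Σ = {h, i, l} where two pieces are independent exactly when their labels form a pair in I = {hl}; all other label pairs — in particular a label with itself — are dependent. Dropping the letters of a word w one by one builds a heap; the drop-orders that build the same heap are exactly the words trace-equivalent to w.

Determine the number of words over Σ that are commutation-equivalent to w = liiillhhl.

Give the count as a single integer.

drop 0:l onto floor
drop 1:i onto {0:l}
drop 2:i onto {1:i}
drop 3:i onto {2:i}
drop 4:l onto {3:i}
drop 5:l onto {4:l}
drop 6:h onto {3:i}
drop 7:h onto {6:h}
drop 8:l onto {5:l}
ground layer = {0:l}
drop-orders for the pieces not yet dropped (sum over which currently-grounded one goes next):
  1 to go: {7} 1  {8} 1
  2 to go: {5,8} 1  {6,7} 1  {7,8} 2
  3 to go: {4,5,8} 1  {5,7,8} 3  {6,7,8} 3
  4 to go: {4,5,7,8} 4  {5,6,7,8} 6
  5 to go: {4,5,6,7,8} 10
  6 to go: {3,4,5,6,7,8} 10
  7 to go: {2,3,4,5,6,7,8} 10
  if 0:l drops first: 10 orders

10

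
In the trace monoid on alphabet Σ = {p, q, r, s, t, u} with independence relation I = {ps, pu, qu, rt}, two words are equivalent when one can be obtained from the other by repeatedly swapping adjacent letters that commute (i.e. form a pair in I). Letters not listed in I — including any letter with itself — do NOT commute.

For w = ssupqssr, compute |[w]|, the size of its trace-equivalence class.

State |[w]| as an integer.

7

drop 0:s onto floor
drop 1:s onto {0:s}
drop 2:u onto {1:s}
drop 3:p onto floor
drop 4:q onto {1:s, 3:p}
drop 5:s onto {2:u, 4:q}
drop 6:s onto {5:s}
drop 7:r onto {6:s}
ground layer = {0:s, 3:p}
drop-orders for the pieces not yet dropped (sum over which currently-grounded one goes next):
  1 to go: {7} 1
  2 to go: {6,7} 1
  3 to go: {5,6,7} 1
  4 to go: {2,5,6,7} 1  {4,5,6,7} 1
  5 to go: {2,4,5,6,7} 2  {3,4,5,6,7} 1
  6 to go: {1,2,4,5,6,7} 2  {2,3,4,5,6,7} 3
  if 0:s drops first: 5 orders
  if 3:p drops first: 2 orders
heap linearizations: 7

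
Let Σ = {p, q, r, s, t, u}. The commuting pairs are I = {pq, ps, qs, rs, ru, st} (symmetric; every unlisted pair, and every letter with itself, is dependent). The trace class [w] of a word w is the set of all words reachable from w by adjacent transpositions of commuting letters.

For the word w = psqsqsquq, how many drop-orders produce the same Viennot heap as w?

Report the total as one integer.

140

drop 0:p onto floor
drop 1:s onto floor
drop 2:q onto floor
drop 3:s onto {1:s}
drop 4:q onto {2:q}
drop 5:s onto {3:s}
drop 6:q onto {4:q}
drop 7:u onto {0:p, 5:s, 6:q}
drop 8:q onto {7:u}
ground layer = {0:p, 1:s, 2:q}
drop-orders for the pieces not yet dropped (sum over which currently-grounded one goes next):
  1 to go: {8} 1
  2 to go: {7,8} 1
  3 to go: {0,7,8} 1  {5,7,8} 1  {6,7,8} 1
  4 to go: {0,5,7,8} 2  {0,6,7,8} 2  {3,5,7,8} 1  {4,6,7,8} 1  {5,6,7,8} 2
  5 to go: {0,3,5,7,8} 3  {0,4,6,7,8} 3  {0,5,6,7,8} 6  {1,3,5,7,8} 1  {2,4,6,7,8} 1  {3,5,6,7,8} 3  {4,5,6,7,8} 3
  6 to go: {0,1,3,5,7,8} 4  {0,2,4,6,7,8} 4  {0,3,5,6,7,8} 12  {0,4,5,6,7,8} 12  {1,3,5,6,7,8} 4  {2,4,5,6,7,8} 4  {3,4,5,6,7,8} 6
  7 to go: {0,1,3,5,6,7,8} 20  {0,2,4,5,6,7,8} 20  {0,3,4,5,6,7,8} 30  {1,3,4,5,6,7,8} 10  {2,3,4,5,6,7,8} 10
  if 0:p drops first: 20 orders
  if 1:s drops first: 60 orders
  if 2:q drops first: 60 orders
heap linearizations: 140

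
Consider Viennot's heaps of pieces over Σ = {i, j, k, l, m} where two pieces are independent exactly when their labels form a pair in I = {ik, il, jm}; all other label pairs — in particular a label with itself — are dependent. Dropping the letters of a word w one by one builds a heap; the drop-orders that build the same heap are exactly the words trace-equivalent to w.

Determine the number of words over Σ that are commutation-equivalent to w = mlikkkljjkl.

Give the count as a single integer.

drop 0:m onto floor
drop 1:l onto {0:m}
drop 2:i onto {0:m}
drop 3:k onto {1:l}
drop 4:k onto {3:k}
drop 5:k onto {4:k}
drop 6:l onto {5:k}
drop 7:j onto {2:i, 6:l}
drop 8:j onto {7:j}
drop 9:k onto {8:j}
drop 10:l onto {9:k}
ground layer = {0:m}
drop-orders for the pieces not yet dropped (sum over which currently-grounded one goes next):
  1 to go: {10} 1
  2 to go: {9,10} 1
  3 to go: {8,9,10} 1
  4 to go: {7,8,9,10} 1
  5 to go: {2,7,8,9,10} 1  {6,7,8,9,10} 1
  6 to go: {2,6,7,8,9,10} 2  {5,6,7,8,9,10} 1
  7 to go: {2,5,6,7,8,9,10} 3  {4,5,6,7,8,9,10} 1
  8 to go: {2,4,5,6,7,8,9,10} 4  {3,4,5,6,7,8,9,10} 1
  9 to go: {1,3,4,5,6,7,8,9,10} 1  {2,3,4,5,6,7,8,9,10} 5
  if 0:m drops first: 6 orders

6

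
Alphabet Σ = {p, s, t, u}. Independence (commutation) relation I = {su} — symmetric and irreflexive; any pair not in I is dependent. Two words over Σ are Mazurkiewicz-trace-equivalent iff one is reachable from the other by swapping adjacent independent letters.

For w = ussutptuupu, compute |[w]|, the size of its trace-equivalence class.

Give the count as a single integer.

6

0(u) covers ∅
1(s) covers ∅
2(s) covers 1:s
3(u) covers 0:u
4(t) covers 2:s, 3:u
5(p) covers 4:t
6(t) covers 5:p
7(u) covers 6:t
8(u) covers 7:u
9(p) covers 8:u
10(u) covers 9:p
floor of heap: 0:u, 1:s
completions by unplaced set U, small U first (add the entries for U minus each lowest piece of U):
  |U|=1: {10}:1
  |U|=2: {9,10}:1
  |U|=3: {8,9,10}:1
  |U|=4: {7,8,9,10}:1
  |U|=5: {6,7,8,9,10}:1
  |U|=6: {5,6,7,8,9,10}:1
  |U|=7: {4,5,6,7,8,9,10}:1
  |U|=8: {2,4,5,6,7,8,9,10}:1  {3,4,5,6,7,8,9,10}:1
  |U|=9: {0,3,4,5,6,7,8,9,10}:1  {1,2,4,5,6,7,8,9,10}:1  {2,3,4,5,6,7,8,9,10}:2
  start at 0(u): 3
  start at 1(s): 3
sum over floor = 6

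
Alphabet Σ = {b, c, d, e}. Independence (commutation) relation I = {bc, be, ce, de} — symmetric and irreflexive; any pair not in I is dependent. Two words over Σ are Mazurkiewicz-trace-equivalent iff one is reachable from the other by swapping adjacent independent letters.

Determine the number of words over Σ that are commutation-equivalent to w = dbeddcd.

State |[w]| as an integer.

7

piece 0:d — minimal
piece 1:b rests on {0:d}
piece 2:e — minimal
piece 3:d rests on {1:b}
piece 4:d rests on {3:d}
piece 5:c rests on {4:d}
piece 6:d rests on {5:c}
minimal pieces: {0:d, 2:e}
ways to finish when only these pieces remain (= sum over removing one remaining piece with nothing left below it):
  1 left: {2}→1  {6}→1
  2 left: {2,6}→2  {5,6}→1
  3 left: {2,5,6}→3  {4,5,6}→1
  4 left: {2,4,5,6}→4  {3,4,5,6}→1
  5 left: {1,3,4,5,6}→1  {2,3,4,5,6}→5
  placing 0:d first → 6 extensions
  placing 2:e first → 1 extensions
total linear extensions = 7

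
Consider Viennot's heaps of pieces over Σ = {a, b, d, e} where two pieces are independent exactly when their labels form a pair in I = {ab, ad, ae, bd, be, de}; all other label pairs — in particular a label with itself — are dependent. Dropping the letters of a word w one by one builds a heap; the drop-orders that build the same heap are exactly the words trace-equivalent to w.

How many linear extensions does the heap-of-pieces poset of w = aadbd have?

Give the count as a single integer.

30

0(a) covers ∅
1(a) covers 0:a
2(d) covers ∅
3(b) covers ∅
4(d) covers 2:d
floor of heap: 0:a, 2:d, 3:b
completions by unplaced set U, small U first (add the entries for U minus each lowest piece of U):
  |U|=1: {1}:1  {3}:1  {4}:1
  |U|=2: {0,1}:1  {1,3}:2  {1,4}:2  {2,4}:1  {3,4}:2
  |U|=3: {0,1,3}:3  {0,1,4}:3  {1,2,4}:3  {1,3,4}:6  {2,3,4}:3
  start at 0(a): 12
  start at 2(d): 12
  start at 3(b): 6
sum over floor = 30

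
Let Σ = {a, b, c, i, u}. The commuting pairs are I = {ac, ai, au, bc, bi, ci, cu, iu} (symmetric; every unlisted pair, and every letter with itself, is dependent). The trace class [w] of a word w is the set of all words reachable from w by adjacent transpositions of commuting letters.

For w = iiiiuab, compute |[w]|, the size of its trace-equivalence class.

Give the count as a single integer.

70

0(i) covers ∅
1(i) covers 0:i
2(i) covers 1:i
3(i) covers 2:i
4(u) covers ∅
5(a) covers ∅
6(b) covers 4:u, 5:a
floor of heap: 0:i, 4:u, 5:a
completions by unplaced set U, small U first (add the entries for U minus each lowest piece of U):
  |U|=1: {3}:1  {6}:1
  |U|=2: {2,3}:1  {3,6}:2  {4,6}:1  {5,6}:1
  |U|=3: {1,2,3}:1  {2,3,6}:3  {3,4,6}:3  {3,5,6}:3  {4,5,6}:2
  |U|=4: {0,1,2,3}:1  {1,2,3,6}:4  {2,3,4,6}:6  {2,3,5,6}:6  {3,4,5,6}:8
  |U|=5: {0,1,2,3,6}:5  {1,2,3,4,6}:10  {1,2,3,5,6}:10  {2,3,4,5,6}:20
  start at 0(i): 40
  start at 4(u): 15
  start at 5(a): 15
sum over floor = 70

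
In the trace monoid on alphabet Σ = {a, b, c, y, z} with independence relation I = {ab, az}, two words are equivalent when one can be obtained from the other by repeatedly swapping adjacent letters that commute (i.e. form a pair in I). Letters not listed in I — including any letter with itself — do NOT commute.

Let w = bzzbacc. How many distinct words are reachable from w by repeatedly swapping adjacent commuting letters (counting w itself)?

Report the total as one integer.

5

#0=b has no predecessor
#1=z depends on [0:b]
#2=z depends on [1:z]
#3=b depends on [2:z]
#4=a has no predecessor
#5=c depends on [3:b, 4:a]
#6=c depends on [5:c]
sources: [0:b, 4:a]
N(rest) = Σ N(rest − s) over sources s of rest; N(one piece) = 1:
  size 1 → [6]=1
  size 2 → [5,6]=1
  size 3 → [3,5,6]=1  [4,5,6]=1
  size 4 → [2,3,5,6]=1  [3,4,5,6]=2
  size 5 → [1,2,3,5,6]=1  [2,3,4,5,6]=3
  first=0(b) contributes 4
  first=4(a) contributes 1
|[w]| = 5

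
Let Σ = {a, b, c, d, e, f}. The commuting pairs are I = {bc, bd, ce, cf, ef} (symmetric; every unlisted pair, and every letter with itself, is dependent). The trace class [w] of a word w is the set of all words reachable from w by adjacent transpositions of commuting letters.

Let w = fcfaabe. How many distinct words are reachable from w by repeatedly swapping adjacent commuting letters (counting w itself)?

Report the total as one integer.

0(f) covers ∅
1(c) covers ∅
2(f) covers 0:f
3(a) covers 1:c, 2:f
4(a) covers 3:a
5(b) covers 4:a
6(e) covers 5:b
floor of heap: 0:f, 1:c
completions by unplaced set U, small U first (add the entries for U minus each lowest piece of U):
  |U|=1: {6}:1
  |U|=2: {5,6}:1
  |U|=3: {4,5,6}:1
  |U|=4: {3,4,5,6}:1
  |U|=5: {1,3,4,5,6}:1  {2,3,4,5,6}:1
  start at 0(f): 2
  start at 1(c): 1
sum over floor = 3

3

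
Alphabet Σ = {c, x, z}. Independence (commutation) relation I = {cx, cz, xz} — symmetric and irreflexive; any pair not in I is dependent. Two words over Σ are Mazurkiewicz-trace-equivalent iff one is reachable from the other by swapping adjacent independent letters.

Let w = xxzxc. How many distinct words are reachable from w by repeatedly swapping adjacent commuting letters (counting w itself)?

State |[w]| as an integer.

0(x) covers ∅
1(x) covers 0:x
2(z) covers ∅
3(x) covers 1:x
4(c) covers ∅
floor of heap: 0:x, 2:z, 4:c
completions by unplaced set U, small U first (add the entries for U minus each lowest piece of U):
  |U|=1: {2}:1  {3}:1  {4}:1
  |U|=2: {1,3}:1  {2,3}:2  {2,4}:2  {3,4}:2
  |U|=3: {0,1,3}:1  {1,2,3}:3  {1,3,4}:3  {2,3,4}:6
  start at 0(x): 12
  start at 2(z): 4
  start at 4(c): 4
sum over floor = 20

20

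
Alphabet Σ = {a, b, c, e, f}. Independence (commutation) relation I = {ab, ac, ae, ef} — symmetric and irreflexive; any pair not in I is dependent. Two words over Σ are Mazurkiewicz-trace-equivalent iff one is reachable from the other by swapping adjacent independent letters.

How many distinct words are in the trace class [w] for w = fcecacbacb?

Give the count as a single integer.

#0=f has no predecessor
#1=c depends on [0:f]
#2=e depends on [1:c]
#3=c depends on [2:e]
#4=a depends on [0:f]
#5=c depends on [3:c]
#6=b depends on [5:c]
#7=a depends on [4:a]
#8=c depends on [6:b]
#9=b depends on [8:c]
sources: [0:f]
N(rest) = Σ N(rest − s) over sources s of rest; N(one piece) = 1:
  size 1 → [7]=1  [9]=1
  size 2 → [4,7]=1  [7,9]=2  [8,9]=1
  size 3 → [4,7,9]=3  [6,8,9]=1  [7,8,9]=3
  size 4 → [4,7,8,9]=6  [5,6,8,9]=1  [6,7,8,9]=4
  size 5 → [3,5,6,8,9]=1  [4,6,7,8,9]=10  [5,6,7,8,9]=5
  size 6 → [2,3,5,6,8,9]=1  [3,5,6,7,8,9]=6  [4,5,6,7,8,9]=15
  size 7 → [1,2,3,5,6,8,9]=1  [2,3,5,6,7,8,9]=7  [3,4,5,6,7,8,9]=21
  size 8 → [1,2,3,5,6,7,8,9]=8  [2,3,4,5,6,7,8,9]=28
  first=0(f) contributes 36

36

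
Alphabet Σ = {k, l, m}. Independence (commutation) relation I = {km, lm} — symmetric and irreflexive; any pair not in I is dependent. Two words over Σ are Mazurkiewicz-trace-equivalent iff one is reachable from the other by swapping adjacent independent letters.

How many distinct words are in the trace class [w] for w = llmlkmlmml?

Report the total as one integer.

210

0(l) covers ∅
1(l) covers 0:l
2(m) covers ∅
3(l) covers 1:l
4(k) covers 3:l
5(m) covers 2:m
6(l) covers 4:k
7(m) covers 5:m
8(m) covers 7:m
9(l) covers 6:l
floor of heap: 0:l, 2:m
completions by unplaced set U, small U first (add the entries for U minus each lowest piece of U):
  |U|=1: {8}:1  {9}:1
  |U|=2: {6,9}:1  {7,8}:1  {8,9}:2
  |U|=3: {4,6,9}:1  {5,7,8}:1  {6,8,9}:3  {7,8,9}:3
  |U|=4: {2,5,7,8}:1  {3,4,6,9}:1  {4,6,8,9}:4  {5,7,8,9}:4  {6,7,8,9}:6
  |U|=5: {1,3,4,6,9}:1  {2,5,7,8,9}:5  {3,4,6,8,9}:5  {4,6,7,8,9}:10  {5,6,7,8,9}:10
  |U|=6: {0,1,3,4,6,9}:1  {1,3,4,6,8,9}:6  {2,5,6,7,8,9}:15  {3,4,6,7,8,9}:15  {4,5,6,7,8,9}:20
  |U|=7: {0,1,3,4,6,8,9}:7  {1,3,4,6,7,8,9}:21  {2,4,5,6,7,8,9}:35  {3,4,5,6,7,8,9}:35
  |U|=8: {0,1,3,4,6,7,8,9}:28  {1,3,4,5,6,7,8,9}:56  {2,3,4,5,6,7,8,9}:70
  start at 0(l): 126
  start at 2(m): 84
sum over floor = 210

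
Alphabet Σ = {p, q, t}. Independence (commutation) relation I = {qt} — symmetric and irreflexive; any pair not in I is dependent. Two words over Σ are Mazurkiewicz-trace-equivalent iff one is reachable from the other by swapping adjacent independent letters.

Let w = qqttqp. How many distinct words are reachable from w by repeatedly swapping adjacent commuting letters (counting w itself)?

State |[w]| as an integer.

10

#0=q has no predecessor
#1=q depends on [0:q]
#2=t has no predecessor
#3=t depends on [2:t]
#4=q depends on [1:q]
#5=p depends on [3:t, 4:q]
sources: [0:q, 2:t]
N(rest) = Σ N(rest − s) over sources s of rest; N(one piece) = 1:
  size 1 → [5]=1
  size 2 → [3,5]=1  [4,5]=1
  size 3 → [1,4,5]=1  [2,3,5]=1  [3,4,5]=2
  size 4 → [0,1,4,5]=1  [1,3,4,5]=3  [2,3,4,5]=3
  first=0(q) contributes 6
  first=2(t) contributes 4
|[w]| = 10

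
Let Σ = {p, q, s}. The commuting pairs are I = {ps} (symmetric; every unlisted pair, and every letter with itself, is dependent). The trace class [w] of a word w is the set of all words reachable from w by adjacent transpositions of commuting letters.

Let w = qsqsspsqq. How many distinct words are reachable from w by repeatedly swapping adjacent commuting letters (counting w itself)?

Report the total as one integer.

piece 0:q — minimal
piece 1:s rests on {0:q}
piece 2:q rests on {1:s}
piece 3:s rests on {2:q}
piece 4:s rests on {3:s}
piece 5:p rests on {2:q}
piece 6:s rests on {4:s}
piece 7:q rests on {5:p, 6:s}
piece 8:q rests on {7:q}
minimal pieces: {0:q}
ways to finish when only these pieces remain (= sum over removing one remaining piece with nothing left below it):
  1 left: {8}→1
  2 left: {7,8}→1
  3 left: {5,7,8}→1  {6,7,8}→1
  4 left: {4,6,7,8}→1  {5,6,7,8}→2
  5 left: {3,4,6,7,8}→1  {4,5,6,7,8}→3
  6 left: {3,4,5,6,7,8}→4
  7 left: {2,3,4,5,6,7,8}→4
  placing 0:q first → 4 extensions

4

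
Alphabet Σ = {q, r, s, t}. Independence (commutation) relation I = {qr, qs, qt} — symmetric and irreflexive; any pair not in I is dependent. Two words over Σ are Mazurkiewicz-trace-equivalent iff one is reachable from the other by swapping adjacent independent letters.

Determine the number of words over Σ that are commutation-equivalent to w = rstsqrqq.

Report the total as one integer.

drop 0:r onto floor
drop 1:s onto {0:r}
drop 2:t onto {1:s}
drop 3:s onto {2:t}
drop 4:q onto floor
drop 5:r onto {3:s}
drop 6:q onto {4:q}
drop 7:q onto {6:q}
ground layer = {0:r, 4:q}
drop-orders for the pieces not yet dropped (sum over which currently-grounded one goes next):
  1 to go: {5} 1  {7} 1
  2 to go: {3,5} 1  {5,7} 2  {6,7} 1
  3 to go: {2,3,5} 1  {3,5,7} 3  {4,6,7} 1  {5,6,7} 3
  4 to go: {1,2,3,5} 1  {2,3,5,7} 4  {3,5,6,7} 6  {4,5,6,7} 4
  5 to go: {0,1,2,3,5} 1  {1,2,3,5,7} 5  {2,3,5,6,7} 10  {3,4,5,6,7} 10
  6 to go: {0,1,2,3,5,7} 6  {1,2,3,5,6,7} 15  {2,3,4,5,6,7} 20
  if 0:r drops first: 35 orders
  if 4:q drops first: 21 orders
heap linearizations: 56

56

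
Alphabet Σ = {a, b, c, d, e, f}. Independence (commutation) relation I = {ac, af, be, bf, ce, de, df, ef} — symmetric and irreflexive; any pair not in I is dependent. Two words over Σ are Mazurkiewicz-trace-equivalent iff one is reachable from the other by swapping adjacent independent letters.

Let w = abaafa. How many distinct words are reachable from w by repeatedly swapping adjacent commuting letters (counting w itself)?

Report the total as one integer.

drop 0:a onto floor
drop 1:b onto {0:a}
drop 2:a onto {1:b}
drop 3:a onto {2:a}
drop 4:f onto floor
drop 5:a onto {3:a}
ground layer = {0:a, 4:f}
drop-orders for the pieces not yet dropped (sum over which currently-grounded one goes next):
  1 to go: {4} 1  {5} 1
  2 to go: {3,5} 1  {4,5} 2
  3 to go: {2,3,5} 1  {3,4,5} 3
  4 to go: {1,2,3,5} 1  {2,3,4,5} 4
  if 0:a drops first: 5 orders
  if 4:f drops first: 1 orders
heap linearizations: 6

6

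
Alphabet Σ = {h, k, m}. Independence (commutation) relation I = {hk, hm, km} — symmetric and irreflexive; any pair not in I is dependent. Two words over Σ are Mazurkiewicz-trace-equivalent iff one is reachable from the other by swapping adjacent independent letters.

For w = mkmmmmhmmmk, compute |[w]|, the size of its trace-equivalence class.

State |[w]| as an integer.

495

piece 0:m — minimal
piece 1:k — minimal
piece 2:m rests on {0:m}
piece 3:m rests on {2:m}
piece 4:m rests on {3:m}
piece 5:m rests on {4:m}
piece 6:h — minimal
piece 7:m rests on {5:m}
piece 8:m rests on {7:m}
piece 9:m rests on {8:m}
piece 10:k rests on {1:k}
minimal pieces: {0:m, 1:k, 6:h}
ways to finish when only these pieces remain (= sum over removing one remaining piece with nothing left below it):
  1 left: {6}→1  {9}→1  {10}→1
  2 left: {1,10}→1  {6,9}→2  {6,10}→2  {8,9}→1  {9,10}→2
  3 left: {1,6,10}→3  {1,9,10}→3  {6,8,9}→3  {6,9,10}→6  {7,8,9}→1  {8,9,10}→3
  4 left: {1,6,9,10}→12  {1,8,9,10}→6  {5,7,8,9}→1  {6,7,8,9}→4  {6,8,9,10}→12  {7,8,9,10}→4
  5 left: {1,6,8,9,10}→30  {1,7,8,9,10}→10  {4,5,7,8,9}→1  {5,6,7,8,9}→5  {5,7,8,9,10}→5  {6,7,8,9,10}→20
  6 left: {1,5,7,8,9,10}→15  {1,6,7,8,9,10}→60  {3,4,5,7,8,9}→1  {4,5,6,7,8,9}→6  {4,5,7,8,9,10}→6  {5,6,7,8,9,10}→30
  7 left: {1,4,5,7,8,9,10}→21  {1,5,6,7,8,9,10}→105  {2,3,4,5,7,8,9}→1  {3,4,5,6,7,8,9}→7  {3,4,5,7,8,9,10}→7  {4,5,6,7,8,9,10}→42
  8 left: {0,2,3,4,5,7,8,9}→1  {1,3,4,5,7,8,9,10}→28  {1,4,5,6,7,8,9,10}→168  {2,3,4,5,6,7,8,9}→8  {2,3,4,5,7,8,9,10}→8  {3,4,5,6,7,8,9,10}→56
  9 left: {0,2,3,4,5,6,7,8,9}→9  {0,2,3,4,5,7,8,9,10}→9  {1,2,3,4,5,7,8,9,10}→36  {1,3,4,5,6,7,8,9,10}→252  {2,3,4,5,6,7,8,9,10}→72
  placing 0:m first → 360 extensions
  placing 1:k first → 90 extensions
  placing 6:h first → 45 extensions
total linear extensions = 495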